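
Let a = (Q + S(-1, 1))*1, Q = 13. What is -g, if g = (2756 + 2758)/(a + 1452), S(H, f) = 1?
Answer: -2757/733 ≈ -3.7613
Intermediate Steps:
a = 14 (a = (13 + 1)*1 = 14*1 = 14)
g = 2757/733 (g = (2756 + 2758)/(14 + 1452) = 5514/1466 = 5514*(1/1466) = 2757/733 ≈ 3.7613)
-g = -1*2757/733 = -2757/733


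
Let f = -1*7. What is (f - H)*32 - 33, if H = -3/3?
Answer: -225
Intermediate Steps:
H = -1 (H = -3*1/3 = -1)
f = -7
(f - H)*32 - 33 = (-7 - 1*(-1))*32 - 33 = (-7 + 1)*32 - 33 = -6*32 - 33 = -192 - 33 = -225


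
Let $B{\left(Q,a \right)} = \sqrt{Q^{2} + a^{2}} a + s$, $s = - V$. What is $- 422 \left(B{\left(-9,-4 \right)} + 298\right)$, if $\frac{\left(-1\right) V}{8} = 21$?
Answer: $-196652 + 1688 \sqrt{97} \approx -1.8003 \cdot 10^{5}$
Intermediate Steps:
$V = -168$ ($V = \left(-8\right) 21 = -168$)
$s = 168$ ($s = \left(-1\right) \left(-168\right) = 168$)
$B{\left(Q,a \right)} = 168 + a \sqrt{Q^{2} + a^{2}}$ ($B{\left(Q,a \right)} = \sqrt{Q^{2} + a^{2}} a + 168 = a \sqrt{Q^{2} + a^{2}} + 168 = 168 + a \sqrt{Q^{2} + a^{2}}$)
$- 422 \left(B{\left(-9,-4 \right)} + 298\right) = - 422 \left(\left(168 - 4 \sqrt{\left(-9\right)^{2} + \left(-4\right)^{2}}\right) + 298\right) = - 422 \left(\left(168 - 4 \sqrt{81 + 16}\right) + 298\right) = - 422 \left(\left(168 - 4 \sqrt{97}\right) + 298\right) = - 422 \left(466 - 4 \sqrt{97}\right) = -196652 + 1688 \sqrt{97}$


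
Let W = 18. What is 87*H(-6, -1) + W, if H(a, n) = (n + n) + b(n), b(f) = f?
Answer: -243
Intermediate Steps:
H(a, n) = 3*n (H(a, n) = (n + n) + n = 2*n + n = 3*n)
87*H(-6, -1) + W = 87*(3*(-1)) + 18 = 87*(-3) + 18 = -261 + 18 = -243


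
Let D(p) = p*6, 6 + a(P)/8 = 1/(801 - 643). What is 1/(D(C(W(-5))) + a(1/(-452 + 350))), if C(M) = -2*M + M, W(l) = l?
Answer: -79/1418 ≈ -0.055712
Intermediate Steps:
C(M) = -M
a(P) = -3788/79 (a(P) = -48 + 8/(801 - 643) = -48 + 8/158 = -48 + 8*(1/158) = -48 + 4/79 = -3788/79)
D(p) = 6*p
1/(D(C(W(-5))) + a(1/(-452 + 350))) = 1/(6*(-1*(-5)) - 3788/79) = 1/(6*5 - 3788/79) = 1/(30 - 3788/79) = 1/(-1418/79) = -79/1418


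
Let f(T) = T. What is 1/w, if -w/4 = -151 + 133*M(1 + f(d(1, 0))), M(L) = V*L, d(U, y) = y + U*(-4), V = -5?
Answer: -1/7376 ≈ -0.00013557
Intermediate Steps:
d(U, y) = y - 4*U
M(L) = -5*L
w = -7376 (w = -4*(-151 + 133*(-5*(1 + (0 - 4*1)))) = -4*(-151 + 133*(-5*(1 + (0 - 4)))) = -4*(-151 + 133*(-5*(1 - 4))) = -4*(-151 + 133*(-5*(-3))) = -4*(-151 + 133*15) = -4*(-151 + 1995) = -4*1844 = -7376)
1/w = 1/(-7376) = -1/7376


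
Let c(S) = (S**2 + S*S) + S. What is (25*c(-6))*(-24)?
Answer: -39600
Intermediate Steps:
c(S) = S + 2*S**2 (c(S) = (S**2 + S**2) + S = 2*S**2 + S = S + 2*S**2)
(25*c(-6))*(-24) = (25*(-6*(1 + 2*(-6))))*(-24) = (25*(-6*(1 - 12)))*(-24) = (25*(-6*(-11)))*(-24) = (25*66)*(-24) = 1650*(-24) = -39600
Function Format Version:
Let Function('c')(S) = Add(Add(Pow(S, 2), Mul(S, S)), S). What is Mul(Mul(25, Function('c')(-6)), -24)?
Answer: -39600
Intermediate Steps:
Function('c')(S) = Add(S, Mul(2, Pow(S, 2))) (Function('c')(S) = Add(Add(Pow(S, 2), Pow(S, 2)), S) = Add(Mul(2, Pow(S, 2)), S) = Add(S, Mul(2, Pow(S, 2))))
Mul(Mul(25, Function('c')(-6)), -24) = Mul(Mul(25, Mul(-6, Add(1, Mul(2, -6)))), -24) = Mul(Mul(25, Mul(-6, Add(1, -12))), -24) = Mul(Mul(25, Mul(-6, -11)), -24) = Mul(Mul(25, 66), -24) = Mul(1650, -24) = -39600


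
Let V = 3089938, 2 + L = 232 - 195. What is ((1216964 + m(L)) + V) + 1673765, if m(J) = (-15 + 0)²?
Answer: 5980892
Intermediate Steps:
L = 35 (L = -2 + (232 - 195) = -2 + 37 = 35)
m(J) = 225 (m(J) = (-15)² = 225)
((1216964 + m(L)) + V) + 1673765 = ((1216964 + 225) + 3089938) + 1673765 = (1217189 + 3089938) + 1673765 = 4307127 + 1673765 = 5980892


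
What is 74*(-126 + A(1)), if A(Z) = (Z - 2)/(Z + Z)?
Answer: -9361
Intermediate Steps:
A(Z) = (-2 + Z)/(2*Z) (A(Z) = (-2 + Z)/((2*Z)) = (-2 + Z)*(1/(2*Z)) = (-2 + Z)/(2*Z))
74*(-126 + A(1)) = 74*(-126 + (1/2)*(-2 + 1)/1) = 74*(-126 + (1/2)*1*(-1)) = 74*(-126 - 1/2) = 74*(-253/2) = -9361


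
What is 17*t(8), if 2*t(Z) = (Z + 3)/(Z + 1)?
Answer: 187/18 ≈ 10.389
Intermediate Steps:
t(Z) = (3 + Z)/(2*(1 + Z)) (t(Z) = ((Z + 3)/(Z + 1))/2 = ((3 + Z)/(1 + Z))/2 = (3 + Z)/(2*(1 + Z)))
17*t(8) = 17*((3 + 8)/(2*(1 + 8))) = 17*((1/2)*11/9) = 17*((1/2)*(1/9)*11) = 17*(11/18) = 187/18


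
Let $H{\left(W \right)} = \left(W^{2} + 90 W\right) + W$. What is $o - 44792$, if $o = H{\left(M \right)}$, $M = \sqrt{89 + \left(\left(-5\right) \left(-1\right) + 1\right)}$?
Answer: $-44697 + 91 \sqrt{95} \approx -43810.0$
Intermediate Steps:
$M = \sqrt{95}$ ($M = \sqrt{89 + \left(5 + 1\right)} = \sqrt{89 + 6} = \sqrt{95} \approx 9.7468$)
$H{\left(W \right)} = W^{2} + 91 W$
$o = \sqrt{95} \left(91 + \sqrt{95}\right) \approx 981.96$
$o - 44792 = \left(95 + 91 \sqrt{95}\right) - 44792 = -44697 + 91 \sqrt{95}$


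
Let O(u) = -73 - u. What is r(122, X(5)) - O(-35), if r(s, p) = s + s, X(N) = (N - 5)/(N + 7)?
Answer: 282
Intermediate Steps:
X(N) = (-5 + N)/(7 + N)
r(s, p) = 2*s
r(122, X(5)) - O(-35) = 2*122 - (-73 - 1*(-35)) = 244 - (-73 + 35) = 244 - 1*(-38) = 244 + 38 = 282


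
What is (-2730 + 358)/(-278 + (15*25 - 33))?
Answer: -593/16 ≈ -37.063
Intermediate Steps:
(-2730 + 358)/(-278 + (15*25 - 33)) = -2372/(-278 + (375 - 33)) = -2372/(-278 + 342) = -2372/64 = -2372*1/64 = -593/16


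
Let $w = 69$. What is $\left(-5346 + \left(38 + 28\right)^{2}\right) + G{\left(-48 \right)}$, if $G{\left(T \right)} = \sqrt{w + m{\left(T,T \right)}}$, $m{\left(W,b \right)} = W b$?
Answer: $-990 + \sqrt{2373} \approx -941.29$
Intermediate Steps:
$G{\left(T \right)} = \sqrt{69 + T^{2}}$ ($G{\left(T \right)} = \sqrt{69 + T T} = \sqrt{69 + T^{2}}$)
$\left(-5346 + \left(38 + 28\right)^{2}\right) + G{\left(-48 \right)} = \left(-5346 + \left(38 + 28\right)^{2}\right) + \sqrt{69 + \left(-48\right)^{2}} = \left(-5346 + 66^{2}\right) + \sqrt{69 + 2304} = \left(-5346 + 4356\right) + \sqrt{2373} = -990 + \sqrt{2373}$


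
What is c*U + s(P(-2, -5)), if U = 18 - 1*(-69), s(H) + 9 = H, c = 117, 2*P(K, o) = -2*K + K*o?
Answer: 10177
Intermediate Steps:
P(K, o) = -K + K*o/2 (P(K, o) = (-2*K + K*o)/2 = -K + K*o/2)
s(H) = -9 + H
U = 87 (U = 18 + 69 = 87)
c*U + s(P(-2, -5)) = 117*87 + (-9 + (½)*(-2)*(-2 - 5)) = 10179 + (-9 + (½)*(-2)*(-7)) = 10179 + (-9 + 7) = 10179 - 2 = 10177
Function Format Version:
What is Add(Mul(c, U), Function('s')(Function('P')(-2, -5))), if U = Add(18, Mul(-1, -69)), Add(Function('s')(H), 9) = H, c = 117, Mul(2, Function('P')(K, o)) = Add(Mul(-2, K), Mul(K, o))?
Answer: 10177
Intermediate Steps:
Function('P')(K, o) = Add(Mul(-1, K), Mul(Rational(1, 2), K, o)) (Function('P')(K, o) = Mul(Rational(1, 2), Add(Mul(-2, K), Mul(K, o))) = Add(Mul(-1, K), Mul(Rational(1, 2), K, o)))
Function('s')(H) = Add(-9, H)
U = 87 (U = Add(18, 69) = 87)
Add(Mul(c, U), Function('s')(Function('P')(-2, -5))) = Add(Mul(117, 87), Add(-9, Mul(Rational(1, 2), -2, Add(-2, -5)))) = Add(10179, Add(-9, Mul(Rational(1, 2), -2, -7))) = Add(10179, Add(-9, 7)) = Add(10179, -2) = 10177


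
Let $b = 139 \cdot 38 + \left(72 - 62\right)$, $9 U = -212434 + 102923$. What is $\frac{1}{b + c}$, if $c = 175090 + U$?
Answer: $\frac{9}{1513927} \approx 5.9448 \cdot 10^{-6}$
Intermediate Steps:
$U = - \frac{109511}{9}$ ($U = \frac{-212434 + 102923}{9} = \frac{1}{9} \left(-109511\right) = - \frac{109511}{9} \approx -12168.0$)
$c = \frac{1466299}{9}$ ($c = 175090 - \frac{109511}{9} = \frac{1466299}{9} \approx 1.6292 \cdot 10^{5}$)
$b = 5292$ ($b = 5282 + 10 = 5292$)
$\frac{1}{b + c} = \frac{1}{5292 + \frac{1466299}{9}} = \frac{1}{\frac{1513927}{9}} = \frac{9}{1513927}$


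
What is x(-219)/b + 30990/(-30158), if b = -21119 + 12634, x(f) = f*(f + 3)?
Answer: -844772091/127945315 ≈ -6.6026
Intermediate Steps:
x(f) = f*(3 + f)
b = -8485
x(-219)/b + 30990/(-30158) = -219*(3 - 219)/(-8485) + 30990/(-30158) = -219*(-216)*(-1/8485) + 30990*(-1/30158) = 47304*(-1/8485) - 15495/15079 = -47304/8485 - 15495/15079 = -844772091/127945315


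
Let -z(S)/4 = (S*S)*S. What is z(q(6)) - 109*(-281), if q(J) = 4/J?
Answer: 826951/27 ≈ 30628.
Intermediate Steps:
z(S) = -4*S**3 (z(S) = -4*S*S*S = -4*S**2*S = -4*S**3)
z(q(6)) - 109*(-281) = -4*(4/6)**3 - 109*(-281) = -4*(4*(1/6))**3 + 30629 = -4*(2/3)**3 + 30629 = -4*8/27 + 30629 = -32/27 + 30629 = 826951/27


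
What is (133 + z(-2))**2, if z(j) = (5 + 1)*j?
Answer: 14641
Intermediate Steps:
z(j) = 6*j
(133 + z(-2))**2 = (133 + 6*(-2))**2 = (133 - 12)**2 = 121**2 = 14641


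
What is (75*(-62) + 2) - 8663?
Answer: -13311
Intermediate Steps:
(75*(-62) + 2) - 8663 = (-4650 + 2) - 8663 = -4648 - 8663 = -13311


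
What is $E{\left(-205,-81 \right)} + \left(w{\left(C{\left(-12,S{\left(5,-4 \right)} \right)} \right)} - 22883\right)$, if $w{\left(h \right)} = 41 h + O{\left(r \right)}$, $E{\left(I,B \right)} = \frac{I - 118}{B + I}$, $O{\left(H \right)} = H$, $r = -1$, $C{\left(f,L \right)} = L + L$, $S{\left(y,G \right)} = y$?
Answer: $- \frac{6427241}{286} \approx -22473.0$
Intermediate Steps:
$C{\left(f,L \right)} = 2 L$
$E{\left(I,B \right)} = \frac{-118 + I}{B + I}$
$w{\left(h \right)} = -1 + 41 h$ ($w{\left(h \right)} = 41 h - 1 = -1 + 41 h$)
$E{\left(-205,-81 \right)} + \left(w{\left(C{\left(-12,S{\left(5,-4 \right)} \right)} \right)} - 22883\right) = \frac{-118 - 205}{-81 - 205} - \left(22884 - 82 \cdot 5\right) = \frac{1}{-286} \left(-323\right) + \left(\left(-1 + 41 \cdot 10\right) - 22883\right) = \left(- \frac{1}{286}\right) \left(-323\right) + \left(\left(-1 + 410\right) - 22883\right) = \frac{323}{286} + \left(409 - 22883\right) = \frac{323}{286} - 22474 = - \frac{6427241}{286}$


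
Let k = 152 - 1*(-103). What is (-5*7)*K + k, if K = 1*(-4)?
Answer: 395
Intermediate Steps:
K = -4
k = 255 (k = 152 + 103 = 255)
(-5*7)*K + k = -5*7*(-4) + 255 = -35*(-4) + 255 = 140 + 255 = 395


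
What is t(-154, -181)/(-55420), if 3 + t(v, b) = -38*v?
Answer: -5849/55420 ≈ -0.10554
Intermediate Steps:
t(v, b) = -3 - 38*v
t(-154, -181)/(-55420) = (-3 - 38*(-154))/(-55420) = (-3 + 5852)*(-1/55420) = 5849*(-1/55420) = -5849/55420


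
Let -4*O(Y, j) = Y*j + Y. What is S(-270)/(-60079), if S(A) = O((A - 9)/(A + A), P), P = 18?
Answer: 589/14418960 ≈ 4.0849e-5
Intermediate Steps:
O(Y, j) = -Y/4 - Y*j/4 (O(Y, j) = -(Y*j + Y)/4 = -(Y + Y*j)/4 = -Y/4 - Y*j/4)
S(A) = -19*(-9 + A)/(8*A) (S(A) = -(A - 9)/(A + A)*(1 + 18)/4 = -¼*(-9 + A)/((2*A))*19 = -¼*(-9 + A)*(1/(2*A))*19 = -¼*(-9 + A)/(2*A)*19 = -19*(-9 + A)/(8*A))
S(-270)/(-60079) = ((19/8)*(9 - 1*(-270))/(-270))/(-60079) = ((19/8)*(-1/270)*(9 + 270))*(-1/60079) = ((19/8)*(-1/270)*279)*(-1/60079) = -589/240*(-1/60079) = 589/14418960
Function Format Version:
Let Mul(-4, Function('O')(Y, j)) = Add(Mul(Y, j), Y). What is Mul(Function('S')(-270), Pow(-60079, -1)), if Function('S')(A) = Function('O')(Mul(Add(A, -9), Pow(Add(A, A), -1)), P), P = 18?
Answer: Rational(589, 14418960) ≈ 4.0849e-5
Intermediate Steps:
Function('O')(Y, j) = Add(Mul(Rational(-1, 4), Y), Mul(Rational(-1, 4), Y, j)) (Function('O')(Y, j) = Mul(Rational(-1, 4), Add(Mul(Y, j), Y)) = Mul(Rational(-1, 4), Add(Y, Mul(Y, j))) = Add(Mul(Rational(-1, 4), Y), Mul(Rational(-1, 4), Y, j)))
Function('S')(A) = Mul(Rational(-19, 8), Pow(A, -1), Add(-9, A)) (Function('S')(A) = Mul(Rational(-1, 4), Mul(Add(A, -9), Pow(Add(A, A), -1)), Add(1, 18)) = Mul(Rational(-1, 4), Mul(Add(-9, A), Pow(Mul(2, A), -1)), 19) = Mul(Rational(-1, 4), Mul(Add(-9, A), Mul(Rational(1, 2), Pow(A, -1))), 19) = Mul(Rational(-1, 4), Mul(Rational(1, 2), Pow(A, -1), Add(-9, A)), 19) = Mul(Rational(-19, 8), Pow(A, -1), Add(-9, A)))
Mul(Function('S')(-270), Pow(-60079, -1)) = Mul(Mul(Rational(19, 8), Pow(-270, -1), Add(9, Mul(-1, -270))), Pow(-60079, -1)) = Mul(Mul(Rational(19, 8), Rational(-1, 270), Add(9, 270)), Rational(-1, 60079)) = Mul(Mul(Rational(19, 8), Rational(-1, 270), 279), Rational(-1, 60079)) = Mul(Rational(-589, 240), Rational(-1, 60079)) = Rational(589, 14418960)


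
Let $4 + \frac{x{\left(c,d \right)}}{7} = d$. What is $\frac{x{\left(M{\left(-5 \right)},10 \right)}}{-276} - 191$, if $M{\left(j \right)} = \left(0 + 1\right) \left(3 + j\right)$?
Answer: $- \frac{8793}{46} \approx -191.15$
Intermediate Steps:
$M{\left(j \right)} = 3 + j$ ($M{\left(j \right)} = 1 \left(3 + j\right) = 3 + j$)
$x{\left(c,d \right)} = -28 + 7 d$
$\frac{x{\left(M{\left(-5 \right)},10 \right)}}{-276} - 191 = \frac{-28 + 7 \cdot 10}{-276} - 191 = \left(-28 + 70\right) \left(- \frac{1}{276}\right) - 191 = 42 \left(- \frac{1}{276}\right) - 191 = - \frac{7}{46} - 191 = - \frac{8793}{46}$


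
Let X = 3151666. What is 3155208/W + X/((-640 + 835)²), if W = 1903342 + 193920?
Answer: 3364923061346/39874193775 ≈ 84.388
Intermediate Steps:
W = 2097262
3155208/W + X/((-640 + 835)²) = 3155208/2097262 + 3151666/((-640 + 835)²) = 3155208*(1/2097262) + 3151666/(195²) = 1577604/1048631 + 3151666/38025 = 3364923061346/39874193775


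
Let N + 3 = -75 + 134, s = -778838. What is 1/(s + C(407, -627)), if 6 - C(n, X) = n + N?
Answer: -1/779295 ≈ -1.2832e-6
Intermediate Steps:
N = 56 (N = -3 + (-75 + 134) = -3 + 59 = 56)
C(n, X) = -50 - n (C(n, X) = 6 - (n + 56) = 6 - (56 + n) = 6 + (-56 - n) = -50 - n)
1/(s + C(407, -627)) = 1/(-778838 + (-50 - 1*407)) = 1/(-778838 + (-50 - 407)) = 1/(-778838 - 457) = 1/(-779295) = -1/779295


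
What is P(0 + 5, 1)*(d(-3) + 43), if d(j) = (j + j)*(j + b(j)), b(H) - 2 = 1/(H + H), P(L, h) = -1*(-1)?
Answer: 50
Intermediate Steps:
P(L, h) = 1
b(H) = 2 + 1/(2*H) (b(H) = 2 + 1/(H + H) = 2 + 1/(2*H))
d(j) = 2*j*(2 + j + 1/(2*j)) (d(j) = (j + j)*(j + (2 + 1/(2*j))) = (2*j)*(2 + j + 1/(2*j)) = 2*j*(2 + j + 1/(2*j)))
P(0 + 5, 1)*(d(-3) + 43) = 1*((1 + 2*(-3)**2 + 4*(-3)) + 43) = 1*((1 + 2*9 - 12) + 43) = 1*((1 + 18 - 12) + 43) = 1*(7 + 43) = 1*50 = 50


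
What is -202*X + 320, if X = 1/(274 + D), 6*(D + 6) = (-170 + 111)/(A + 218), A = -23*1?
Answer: 100083980/313501 ≈ 319.25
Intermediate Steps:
A = -23
D = -7079/1170 (D = -6 + ((-170 + 111)/(-23 + 218))/6 = -6 + (-59/195)/6 = -6 + (-59*1/195)/6 = -6 + (⅙)*(-59/195) = -6 - 59/1170 = -7079/1170 ≈ -6.0504)
X = 1170/313501 (X = 1/(274 - 7079/1170) = 1/(313501/1170) = 1170/313501 ≈ 0.0037320)
-202*X + 320 = -202*1170/313501 + 320 = -236340/313501 + 320 = 100083980/313501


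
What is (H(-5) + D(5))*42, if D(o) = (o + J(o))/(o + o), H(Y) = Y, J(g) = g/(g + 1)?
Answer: -371/2 ≈ -185.50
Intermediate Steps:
J(g) = g/(1 + g)
D(o) = (o + o/(1 + o))/(2*o) (D(o) = (o + o/(1 + o))/(o + o) = (o + o/(1 + o))/((2*o)) = (o + o/(1 + o))*(1/(2*o)) = (o + o/(1 + o))/(2*o))
(H(-5) + D(5))*42 = (-5 + (2 + 5)/(2*(1 + 5)))*42 = (-5 + (1/2)*7/6)*42 = (-5 + (1/2)*(1/6)*7)*42 = (-5 + 7/12)*42 = -53/12*42 = -371/2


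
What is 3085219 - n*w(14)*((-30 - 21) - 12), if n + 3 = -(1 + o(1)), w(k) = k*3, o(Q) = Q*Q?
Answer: 3071989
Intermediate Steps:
o(Q) = Q²
w(k) = 3*k
n = -5 (n = -3 - (1 + 1²) = -3 - (1 + 1) = -3 - 1*2 = -3 - 2 = -5)
3085219 - n*w(14)*((-30 - 21) - 12) = 3085219 - (-15*14)*((-30 - 21) - 12) = 3085219 - (-5*42)*(-51 - 12) = 3085219 - (-210)*(-63) = 3085219 - 1*13230 = 3085219 - 13230 = 3071989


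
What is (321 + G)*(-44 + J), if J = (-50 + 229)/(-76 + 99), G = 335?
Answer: -546448/23 ≈ -23759.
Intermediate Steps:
J = 179/23 ≈ 7.7826
(321 + G)*(-44 + J) = (321 + 335)*(-44 + 179/23) = 656*(-833/23) = -546448/23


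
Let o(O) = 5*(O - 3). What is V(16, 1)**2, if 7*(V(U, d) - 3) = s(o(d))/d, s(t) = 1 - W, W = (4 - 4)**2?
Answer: 484/49 ≈ 9.8775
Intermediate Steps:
W = 0 (W = 0**2 = 0)
o(O) = -15 + 5*O (o(O) = 5*(-3 + O) = -15 + 5*O)
s(t) = 1 (s(t) = 1 - 1*0 = 1 + 0 = 1)
V(U, d) = 3 + 1/(7*d) (V(U, d) = 3 + (1/d)/7 = 3 + 1/(7*d))
V(16, 1)**2 = (3 + (1/7)/1)**2 = (3 + (1/7)*1)**2 = (3 + 1/7)**2 = (22/7)**2 = 484/49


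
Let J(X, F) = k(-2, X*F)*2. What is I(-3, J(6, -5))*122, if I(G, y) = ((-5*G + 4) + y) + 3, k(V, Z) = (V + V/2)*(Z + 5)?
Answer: 20984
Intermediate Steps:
k(V, Z) = 3*V*(5 + Z)/2 (k(V, Z) = (V + V*(1/2))*(5 + Z) = (V + V/2)*(5 + Z) = (3*V/2)*(5 + Z) = 3*V*(5 + Z)/2)
J(X, F) = -30 - 6*F*X (J(X, F) = ((3/2)*(-2)*(5 + X*F))*2 = ((3/2)*(-2)*(5 + F*X))*2 = (-15 - 3*F*X)*2 = -30 - 6*F*X)
I(G, y) = 7 + y - 5*G (I(G, y) = ((4 - 5*G) + y) + 3 = (4 + y - 5*G) + 3 = 7 + y - 5*G)
I(-3, J(6, -5))*122 = (7 + (-30 - 6*(-5)*6) - 5*(-3))*122 = (7 + (-30 + 180) + 15)*122 = (7 + 150 + 15)*122 = 172*122 = 20984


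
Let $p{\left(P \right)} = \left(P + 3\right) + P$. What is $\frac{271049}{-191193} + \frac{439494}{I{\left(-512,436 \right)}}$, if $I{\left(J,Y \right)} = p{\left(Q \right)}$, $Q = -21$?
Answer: $- \frac{28012915751}{2485509} \approx -11271.0$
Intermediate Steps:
$p{\left(P \right)} = 3 + 2 P$ ($p{\left(P \right)} = \left(3 + P\right) + P = 3 + 2 P$)
$I{\left(J,Y \right)} = -39$ ($I{\left(J,Y \right)} = 3 + 2 \left(-21\right) = 3 - 42 = -39$)
$\frac{271049}{-191193} + \frac{439494}{I{\left(-512,436 \right)}} = \frac{271049}{-191193} + \frac{439494}{-39} = 271049 \left(- \frac{1}{191193}\right) + 439494 \left(- \frac{1}{39}\right) = - \frac{271049}{191193} - \frac{146498}{13} = - \frac{28012915751}{2485509}$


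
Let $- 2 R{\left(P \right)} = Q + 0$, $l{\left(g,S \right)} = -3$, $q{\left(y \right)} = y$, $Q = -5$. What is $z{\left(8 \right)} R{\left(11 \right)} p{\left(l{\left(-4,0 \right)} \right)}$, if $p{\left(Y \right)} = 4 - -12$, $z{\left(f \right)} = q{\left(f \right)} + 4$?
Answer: $480$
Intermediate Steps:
$R{\left(P \right)} = \frac{5}{2}$ ($R{\left(P \right)} = - \frac{-5 + 0}{2} = \left(- \frac{1}{2}\right) \left(-5\right) = \frac{5}{2}$)
$z{\left(f \right)} = 4 + f$ ($z{\left(f \right)} = f + 4 = 4 + f$)
$p{\left(Y \right)} = 16$ ($p{\left(Y \right)} = 4 + 12 = 16$)
$z{\left(8 \right)} R{\left(11 \right)} p{\left(l{\left(-4,0 \right)} \right)} = \left(4 + 8\right) \frac{5}{2} \cdot 16 = 12 \cdot \frac{5}{2} \cdot 16 = 30 \cdot 16 = 480$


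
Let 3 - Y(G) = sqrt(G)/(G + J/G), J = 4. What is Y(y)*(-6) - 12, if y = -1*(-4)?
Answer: -138/5 ≈ -27.600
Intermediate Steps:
y = 4
Y(G) = 3 - sqrt(G)/(G + 4/G)
Y(y)*(-6) - 12 = ((12 - 4**(3/2) + 3*4**2)/(4 + 4**2))*(-6) - 12 = ((12 - 1*8 + 3*16)/(4 + 16))*(-6) - 12 = ((12 - 8 + 48)/20)*(-6) - 12 = ((1/20)*52)*(-6) - 12 = (13/5)*(-6) - 12 = -78/5 - 12 = -138/5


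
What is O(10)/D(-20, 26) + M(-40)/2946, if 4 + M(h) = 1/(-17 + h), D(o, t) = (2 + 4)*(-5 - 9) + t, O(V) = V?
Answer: -846251/4869738 ≈ -0.17378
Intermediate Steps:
D(o, t) = -84 + t (D(o, t) = 6*(-14) + t = -84 + t)
M(h) = -4 + 1/(-17 + h)
O(10)/D(-20, 26) + M(-40)/2946 = 10/(-84 + 26) + ((69 - 4*(-40))/(-17 - 40))/2946 = 10/(-58) + ((69 + 160)/(-57))*(1/2946) = 10*(-1/58) - 1/57*229*(1/2946) = -5/29 - 229/57*1/2946 = -5/29 - 229/167922 = -846251/4869738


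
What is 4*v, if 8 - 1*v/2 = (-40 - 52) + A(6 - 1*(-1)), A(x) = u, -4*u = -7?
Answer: 786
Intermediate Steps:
u = 7/4 (u = -¼*(-7) = 7/4 ≈ 1.7500)
A(x) = 7/4
v = 393/2 (v = 16 - 2*((-40 - 52) + 7/4) = 16 - 2*(-92 + 7/4) = 16 - 2*(-361/4) = 16 + 361/2 = 393/2 ≈ 196.50)
4*v = 4*(393/2) = 786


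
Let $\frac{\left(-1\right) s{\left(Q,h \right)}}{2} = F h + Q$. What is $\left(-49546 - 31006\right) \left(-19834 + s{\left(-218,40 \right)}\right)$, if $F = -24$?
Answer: $1407887856$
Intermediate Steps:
$s{\left(Q,h \right)} = - 2 Q + 48 h$ ($s{\left(Q,h \right)} = - 2 \left(- 24 h + Q\right) = - 2 \left(Q - 24 h\right) = - 2 Q + 48 h$)
$\left(-49546 - 31006\right) \left(-19834 + s{\left(-218,40 \right)}\right) = \left(-49546 - 31006\right) \left(-19834 + \left(\left(-2\right) \left(-218\right) + 48 \cdot 40\right)\right) = - 80552 \left(-19834 + \left(436 + 1920\right)\right) = - 80552 \left(-19834 + 2356\right) = \left(-80552\right) \left(-17478\right) = 1407887856$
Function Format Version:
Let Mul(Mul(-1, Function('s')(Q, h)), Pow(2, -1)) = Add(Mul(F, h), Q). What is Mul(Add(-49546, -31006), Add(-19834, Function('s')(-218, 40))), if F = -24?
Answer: 1407887856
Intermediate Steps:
Function('s')(Q, h) = Add(Mul(-2, Q), Mul(48, h)) (Function('s')(Q, h) = Mul(-2, Add(Mul(-24, h), Q)) = Mul(-2, Add(Q, Mul(-24, h))) = Add(Mul(-2, Q), Mul(48, h)))
Mul(Add(-49546, -31006), Add(-19834, Function('s')(-218, 40))) = Mul(Add(-49546, -31006), Add(-19834, Add(Mul(-2, -218), Mul(48, 40)))) = Mul(-80552, Add(-19834, Add(436, 1920))) = Mul(-80552, Add(-19834, 2356)) = Mul(-80552, -17478) = 1407887856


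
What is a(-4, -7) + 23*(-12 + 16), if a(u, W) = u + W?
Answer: 81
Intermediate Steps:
a(u, W) = W + u
a(-4, -7) + 23*(-12 + 16) = (-7 - 4) + 23*(-12 + 16) = -11 + 23*4 = -11 + 92 = 81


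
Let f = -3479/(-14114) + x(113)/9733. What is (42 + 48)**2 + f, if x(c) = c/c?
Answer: 1112743527421/137371562 ≈ 8100.3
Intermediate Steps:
x(c) = 1
f = 33875221/137371562 (f = -3479/(-14114) + 1/9733 = -3479*(-1/14114) + 1*(1/9733) = 3479/14114 + 1/9733 = 33875221/137371562 ≈ 0.24660)
(42 + 48)**2 + f = (42 + 48)**2 + 33875221/137371562 = 90**2 + 33875221/137371562 = 8100 + 33875221/137371562 = 1112743527421/137371562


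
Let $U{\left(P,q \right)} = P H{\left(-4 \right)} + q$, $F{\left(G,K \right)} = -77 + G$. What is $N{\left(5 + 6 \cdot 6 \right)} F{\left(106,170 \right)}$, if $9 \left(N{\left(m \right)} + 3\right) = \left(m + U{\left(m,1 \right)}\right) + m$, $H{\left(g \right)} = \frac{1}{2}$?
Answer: $\frac{493}{2} \approx 246.5$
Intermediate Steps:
$H{\left(g \right)} = \frac{1}{2}$
$U{\left(P,q \right)} = q + \frac{P}{2}$ ($U{\left(P,q \right)} = P \frac{1}{2} + q = \frac{P}{2} + q = q + \frac{P}{2}$)
$N{\left(m \right)} = - \frac{26}{9} + \frac{5 m}{18}$ ($N{\left(m \right)} = -3 + \frac{\left(m + \left(1 + \frac{m}{2}\right)\right) + m}{9} = -3 + \frac{\left(1 + \frac{3 m}{2}\right) + m}{9} = -3 + \frac{1 + \frac{5 m}{2}}{9} = -3 + \left(\frac{1}{9} + \frac{5 m}{18}\right) = - \frac{26}{9} + \frac{5 m}{18}$)
$N{\left(5 + 6 \cdot 6 \right)} F{\left(106,170 \right)} = \left(- \frac{26}{9} + \frac{5 \left(5 + 6 \cdot 6\right)}{18}\right) \left(-77 + 106\right) = \left(- \frac{26}{9} + \frac{5 \left(5 + 36\right)}{18}\right) 29 = \left(- \frac{26}{9} + \frac{5}{18} \cdot 41\right) 29 = \left(- \frac{26}{9} + \frac{205}{18}\right) 29 = \frac{17}{2} \cdot 29 = \frac{493}{2}$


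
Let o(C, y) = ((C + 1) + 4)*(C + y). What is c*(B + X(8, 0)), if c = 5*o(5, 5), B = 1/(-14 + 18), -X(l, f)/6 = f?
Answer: 125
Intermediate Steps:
X(l, f) = -6*f
o(C, y) = (5 + C)*(C + y) (o(C, y) = ((1 + C) + 4)*(C + y) = (5 + C)*(C + y))
B = 1/4 ≈ 0.25000
c = 500 (c = 5*(5**2 + 5*5 + 5*5 + 5*5) = 5*(25 + 25 + 25 + 25) = 5*100 = 500)
c*(B + X(8, 0)) = 500*(1/4 - 6*0) = 500*(1/4 + 0) = 500*(1/4) = 125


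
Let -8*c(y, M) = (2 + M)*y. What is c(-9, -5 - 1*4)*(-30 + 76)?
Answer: -1449/4 ≈ -362.25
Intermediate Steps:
c(y, M) = -y*(2 + M)/8 (c(y, M) = -(2 + M)*y/8 = -y*(2 + M)/8)
c(-9, -5 - 1*4)*(-30 + 76) = (-⅛*(-9)*(2 + (-5 - 1*4)))*(-30 + 76) = -⅛*(-9)*(2 + (-5 - 4))*46 = -⅛*(-9)*(2 - 9)*46 = -⅛*(-9)*(-7)*46 = -63/8*46 = -1449/4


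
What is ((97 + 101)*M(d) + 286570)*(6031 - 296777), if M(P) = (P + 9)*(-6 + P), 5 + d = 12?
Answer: -84240164548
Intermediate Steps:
d = 7 (d = -5 + 12 = 7)
M(P) = (-6 + P)*(9 + P) (M(P) = (9 + P)*(-6 + P) = (-6 + P)*(9 + P))
((97 + 101)*M(d) + 286570)*(6031 - 296777) = ((97 + 101)*(-54 + 7² + 3*7) + 286570)*(6031 - 296777) = (198*(-54 + 49 + 21) + 286570)*(-290746) = (198*16 + 286570)*(-290746) = (3168 + 286570)*(-290746) = 289738*(-290746) = -84240164548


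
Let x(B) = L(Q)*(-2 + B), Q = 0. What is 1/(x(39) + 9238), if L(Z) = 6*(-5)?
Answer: 1/8128 ≈ 0.00012303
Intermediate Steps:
L(Z) = -30
x(B) = 60 - 30*B (x(B) = -30*(-2 + B) = 60 - 30*B)
1/(x(39) + 9238) = 1/((60 - 30*39) + 9238) = 1/((60 - 1170) + 9238) = 1/(-1110 + 9238) = 1/8128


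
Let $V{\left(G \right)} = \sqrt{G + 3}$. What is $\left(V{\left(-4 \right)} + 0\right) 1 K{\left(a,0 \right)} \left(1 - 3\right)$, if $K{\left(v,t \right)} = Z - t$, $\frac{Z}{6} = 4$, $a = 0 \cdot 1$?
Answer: $- 48 i \approx - 48.0 i$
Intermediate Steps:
$a = 0$
$Z = 24$ ($Z = 6 \cdot 4 = 24$)
$V{\left(G \right)} = \sqrt{3 + G}$
$K{\left(v,t \right)} = 24 - t$
$\left(V{\left(-4 \right)} + 0\right) 1 K{\left(a,0 \right)} \left(1 - 3\right) = \left(\sqrt{3 - 4} + 0\right) 1 \left(24 - 0\right) \left(1 - 3\right) = \left(\sqrt{-1} + 0\right) 1 \left(24 + 0\right) \left(-2\right) = \left(i + 0\right) 1 \cdot 24 \left(-2\right) = i 1 \left(-48\right) = i \left(-48\right) = - 48 i$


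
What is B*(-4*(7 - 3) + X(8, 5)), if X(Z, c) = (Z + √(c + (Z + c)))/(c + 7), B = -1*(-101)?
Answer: -4646/3 + 101*√2/4 ≈ -1513.0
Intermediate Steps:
B = 101
X(Z, c) = (Z + √(Z + 2*c))/(7 + c)
B*(-4*(7 - 3) + X(8, 5)) = 101*(-4*(7 - 3) + (8 + √(8 + 2*5))/(7 + 5)) = 101*(-4*4 + (8 + √(8 + 10))/12) = 101*(-16 + (8 + √18)/12) = 101*(-16 + (8 + 3*√2)/12) = 101*(-16 + (⅔ + √2/4)) = 101*(-46/3 + √2/4) = -4646/3 + 101*√2/4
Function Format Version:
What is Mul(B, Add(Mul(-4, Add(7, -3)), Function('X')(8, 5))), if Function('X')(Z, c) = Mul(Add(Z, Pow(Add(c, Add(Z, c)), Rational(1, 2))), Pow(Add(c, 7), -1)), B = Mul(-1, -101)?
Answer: Add(Rational(-4646, 3), Mul(Rational(101, 4), Pow(2, Rational(1, 2)))) ≈ -1513.0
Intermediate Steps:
B = 101
Function('X')(Z, c) = Mul(Pow(Add(7, c), -1), Add(Z, Pow(Add(Z, Mul(2, c)), Rational(1, 2)))) (Function('X')(Z, c) = Mul(Add(Z, Pow(Add(Z, Mul(2, c)), Rational(1, 2))), Pow(Add(7, c), -1)) = Mul(Pow(Add(7, c), -1), Add(Z, Pow(Add(Z, Mul(2, c)), Rational(1, 2)))))
Mul(B, Add(Mul(-4, Add(7, -3)), Function('X')(8, 5))) = Mul(101, Add(Mul(-4, Add(7, -3)), Mul(Pow(Add(7, 5), -1), Add(8, Pow(Add(8, Mul(2, 5)), Rational(1, 2)))))) = Mul(101, Add(Mul(-4, 4), Mul(Pow(12, -1), Add(8, Pow(Add(8, 10), Rational(1, 2)))))) = Mul(101, Add(-16, Mul(Rational(1, 12), Add(8, Pow(18, Rational(1, 2)))))) = Mul(101, Add(-16, Mul(Rational(1, 12), Add(8, Mul(3, Pow(2, Rational(1, 2))))))) = Mul(101, Add(-16, Add(Rational(2, 3), Mul(Rational(1, 4), Pow(2, Rational(1, 2)))))) = Mul(101, Add(Rational(-46, 3), Mul(Rational(1, 4), Pow(2, Rational(1, 2))))) = Add(Rational(-4646, 3), Mul(Rational(101, 4), Pow(2, Rational(1, 2))))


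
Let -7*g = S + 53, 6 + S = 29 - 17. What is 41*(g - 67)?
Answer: -21648/7 ≈ -3092.6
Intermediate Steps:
S = 6 (S = -6 + (29 - 17) = -6 + 12 = 6)
g = -59/7 (g = -(6 + 53)/7 = -⅐*59 = -59/7 ≈ -8.4286)
41*(g - 67) = 41*(-59/7 - 67) = 41*(-528/7) = -21648/7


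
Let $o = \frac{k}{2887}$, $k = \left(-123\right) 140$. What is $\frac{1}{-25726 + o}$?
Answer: $- \frac{2887}{74288182} \approx -3.8862 \cdot 10^{-5}$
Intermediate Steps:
$k = -17220$
$o = - \frac{17220}{2887} \approx -5.9647$
$\frac{1}{-25726 + o} = \frac{1}{-25726 - \frac{17220}{2887}} = \frac{1}{- \frac{74288182}{2887}} = - \frac{2887}{74288182}$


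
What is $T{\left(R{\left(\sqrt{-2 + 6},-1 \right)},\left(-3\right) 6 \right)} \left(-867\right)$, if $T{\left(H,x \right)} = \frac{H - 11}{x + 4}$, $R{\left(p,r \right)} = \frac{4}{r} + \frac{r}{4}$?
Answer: $- \frac{52887}{56} \approx -944.41$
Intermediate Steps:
$R{\left(p,r \right)} = \frac{4}{r} + \frac{r}{4}$ ($R{\left(p,r \right)} = \frac{4}{r} + r \frac{1}{4} = \frac{4}{r} + \frac{r}{4}$)
$T{\left(H,x \right)} = \frac{-11 + H}{4 + x}$
$T{\left(R{\left(\sqrt{-2 + 6},-1 \right)},\left(-3\right) 6 \right)} \left(-867\right) = \frac{-11 + \left(\frac{4}{-1} + \frac{1}{4} \left(-1\right)\right)}{4 - 18} \left(-867\right) = \frac{-11 + \left(4 \left(-1\right) - \frac{1}{4}\right)}{4 - 18} \left(-867\right) = \frac{-11 - \frac{17}{4}}{-14} \left(-867\right) = - \frac{-11 - \frac{17}{4}}{14} \left(-867\right) = \left(- \frac{1}{14}\right) \left(- \frac{61}{4}\right) \left(-867\right) = \frac{61}{56} \left(-867\right) = - \frac{52887}{56}$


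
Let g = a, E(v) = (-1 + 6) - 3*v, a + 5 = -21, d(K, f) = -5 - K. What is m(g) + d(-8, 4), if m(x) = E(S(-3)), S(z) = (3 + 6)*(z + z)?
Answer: 170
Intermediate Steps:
S(z) = 18*z (S(z) = 9*(2*z) = 18*z)
a = -26 (a = -5 - 21 = -26)
E(v) = 5 - 3*v
g = -26
m(x) = 167 (m(x) = 5 - 54*(-3) = 5 - 3*(-54) = 5 + 162 = 167)
m(g) + d(-8, 4) = 167 + (-5 - 1*(-8)) = 167 + (-5 + 8) = 167 + 3 = 170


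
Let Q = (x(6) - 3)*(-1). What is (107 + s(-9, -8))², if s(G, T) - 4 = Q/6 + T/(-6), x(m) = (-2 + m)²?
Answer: 436921/36 ≈ 12137.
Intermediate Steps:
Q = -13 (Q = ((-2 + 6)² - 3)*(-1) = (4² - 3)*(-1) = (16 - 3)*(-1) = 13*(-1) = -13)
s(G, T) = 11/6 - T/6 (s(G, T) = 4 + (-13/6 + T/(-6)) = 4 + (-13*⅙ + T*(-⅙)) = 4 + (-13/6 - T/6) = 11/6 - T/6)
(107 + s(-9, -8))² = (107 + (11/6 - ⅙*(-8)))² = (107 + (11/6 + 4/3))² = (107 + 19/6)² = (661/6)² = 436921/36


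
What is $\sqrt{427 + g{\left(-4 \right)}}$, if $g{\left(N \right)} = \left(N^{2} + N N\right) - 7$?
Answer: $2 \sqrt{113} \approx 21.26$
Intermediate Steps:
$g{\left(N \right)} = -7 + 2 N^{2}$ ($g{\left(N \right)} = \left(N^{2} + N^{2}\right) - 7 = 2 N^{2} - 7 = -7 + 2 N^{2}$)
$\sqrt{427 + g{\left(-4 \right)}} = \sqrt{427 - \left(7 - 2 \left(-4\right)^{2}\right)} = \sqrt{427 + \left(-7 + 2 \cdot 16\right)} = \sqrt{427 + \left(-7 + 32\right)} = \sqrt{427 + 25} = \sqrt{452} = 2 \sqrt{113}$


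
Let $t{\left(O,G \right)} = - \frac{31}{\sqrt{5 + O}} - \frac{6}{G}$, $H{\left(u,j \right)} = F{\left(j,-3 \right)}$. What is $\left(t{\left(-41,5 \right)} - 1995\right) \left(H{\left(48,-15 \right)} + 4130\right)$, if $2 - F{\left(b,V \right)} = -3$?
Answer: $-8254287 + \frac{128185 i}{6} \approx -8.2543 \cdot 10^{6} + 21364.0 i$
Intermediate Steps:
$F{\left(b,V \right)} = 5$ ($F{\left(b,V \right)} = 2 - -3 = 2 + 3 = 5$)
$H{\left(u,j \right)} = 5$
$t{\left(O,G \right)} = - \frac{31}{\sqrt{5 + O}} - \frac{6}{G}$
$\left(t{\left(-41,5 \right)} - 1995\right) \left(H{\left(48,-15 \right)} + 4130\right) = \left(\left(- \frac{31}{\sqrt{5 - 41}} - \frac{6}{5}\right) - 1995\right) \left(5 + 4130\right) = \left(\left(- \frac{31}{6 i} - \frac{6}{5}\right) - 1995\right) 4135 = \left(\left(- 31 \left(- \frac{i}{6}\right) - \frac{6}{5}\right) - 1995\right) 4135 = \left(\left(\frac{31 i}{6} - \frac{6}{5}\right) - 1995\right) 4135 = \left(\left(- \frac{6}{5} + \frac{31 i}{6}\right) - 1995\right) 4135 = \left(- \frac{9981}{5} + \frac{31 i}{6}\right) 4135 = -8254287 + \frac{128185 i}{6}$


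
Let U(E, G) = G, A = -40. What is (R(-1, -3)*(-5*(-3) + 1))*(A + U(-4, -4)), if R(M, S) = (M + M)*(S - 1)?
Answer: -5632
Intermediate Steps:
R(M, S) = 2*M*(-1 + S) (R(M, S) = (2*M)*(-1 + S) = 2*M*(-1 + S))
(R(-1, -3)*(-5*(-3) + 1))*(A + U(-4, -4)) = ((2*(-1)*(-1 - 3))*(-5*(-3) + 1))*(-40 - 4) = ((2*(-1)*(-4))*(15 + 1))*(-44) = (8*16)*(-44) = 128*(-44) = -5632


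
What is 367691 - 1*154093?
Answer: 213598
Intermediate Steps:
367691 - 1*154093 = 367691 - 154093 = 213598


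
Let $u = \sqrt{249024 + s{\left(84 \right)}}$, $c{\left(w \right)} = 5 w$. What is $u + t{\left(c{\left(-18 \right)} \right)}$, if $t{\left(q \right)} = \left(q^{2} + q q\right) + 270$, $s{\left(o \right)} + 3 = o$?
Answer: $16470 + \sqrt{249105} \approx 16969.0$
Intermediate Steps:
$s{\left(o \right)} = -3 + o$
$t{\left(q \right)} = 270 + 2 q^{2}$ ($t{\left(q \right)} = \left(q^{2} + q^{2}\right) + 270 = 2 q^{2} + 270 = 270 + 2 q^{2}$)
$u = \sqrt{249105}$ ($u = \sqrt{249024 + \left(-3 + 84\right)} = \sqrt{249024 + 81} = \sqrt{249105} \approx 499.1$)
$u + t{\left(c{\left(-18 \right)} \right)} = \sqrt{249105} + \left(270 + 2 \left(5 \left(-18\right)\right)^{2}\right) = \sqrt{249105} + \left(270 + 2 \left(-90\right)^{2}\right) = \sqrt{249105} + \left(270 + 2 \cdot 8100\right) = \sqrt{249105} + \left(270 + 16200\right) = \sqrt{249105} + 16470 = 16470 + \sqrt{249105}$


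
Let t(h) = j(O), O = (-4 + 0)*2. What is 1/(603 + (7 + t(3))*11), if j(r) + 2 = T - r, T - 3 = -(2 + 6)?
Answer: 1/691 ≈ 0.0014472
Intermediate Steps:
T = -5 (T = 3 - (2 + 6) = 3 - 1*8 = 3 - 8 = -5)
O = -8 (O = -4*2 = -8)
j(r) = -7 - r (j(r) = -2 + (-5 - r) = -7 - r)
t(h) = 1 (t(h) = -7 - 1*(-8) = -7 + 8 = 1)
1/(603 + (7 + t(3))*11) = 1/(603 + (7 + 1)*11) = 1/(603 + 8*11) = 1/(603 + 88) = 1/691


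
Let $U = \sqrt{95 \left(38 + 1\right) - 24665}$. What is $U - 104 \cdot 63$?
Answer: $-6552 + 4 i \sqrt{1310} \approx -6552.0 + 144.78 i$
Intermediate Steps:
$U = 4 i \sqrt{1310}$ ($U = \sqrt{95 \cdot 39 - 24665} = \sqrt{3705 - 24665} = \sqrt{-20960} = 4 i \sqrt{1310} \approx 144.78 i$)
$U - 104 \cdot 63 = 4 i \sqrt{1310} - 104 \cdot 63 = 4 i \sqrt{1310} - 6552 = -6552 + 4 i \sqrt{1310}$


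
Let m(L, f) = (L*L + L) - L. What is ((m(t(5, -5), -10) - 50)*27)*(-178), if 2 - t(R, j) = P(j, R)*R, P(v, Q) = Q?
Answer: -2302074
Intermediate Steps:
t(R, j) = 2 - R² (t(R, j) = 2 - R*R = 2 - R²)
m(L, f) = L² (m(L, f) = (L² + L) - L = (L + L²) - L = L²)
((m(t(5, -5), -10) - 50)*27)*(-178) = (((2 - 1*5²)² - 50)*27)*(-178) = (((2 - 1*25)² - 50)*27)*(-178) = (((2 - 25)² - 50)*27)*(-178) = (((-23)² - 50)*27)*(-178) = ((529 - 50)*27)*(-178) = (479*27)*(-178) = 12933*(-178) = -2302074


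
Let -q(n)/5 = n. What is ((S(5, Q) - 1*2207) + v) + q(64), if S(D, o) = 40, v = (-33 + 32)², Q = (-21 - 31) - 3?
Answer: -2486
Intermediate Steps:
Q = -55 (Q = -52 - 3 = -55)
v = 1 (v = (-1)² = 1)
q(n) = -5*n
((S(5, Q) - 1*2207) + v) + q(64) = ((40 - 1*2207) + 1) - 5*64 = ((40 - 2207) + 1) - 320 = (-2167 + 1) - 320 = -2166 - 320 = -2486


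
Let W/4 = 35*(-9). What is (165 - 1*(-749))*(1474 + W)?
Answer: 195596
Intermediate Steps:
W = -1260 (W = 4*(35*(-9)) = 4*(-315) = -1260)
(165 - 1*(-749))*(1474 + W) = (165 - 1*(-749))*(1474 - 1260) = (165 + 749)*214 = 914*214 = 195596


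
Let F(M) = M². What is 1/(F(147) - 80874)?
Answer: -1/59265 ≈ -1.6873e-5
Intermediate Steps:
1/(F(147) - 80874) = 1/(147² - 80874) = 1/(21609 - 80874) = 1/(-59265) = -1/59265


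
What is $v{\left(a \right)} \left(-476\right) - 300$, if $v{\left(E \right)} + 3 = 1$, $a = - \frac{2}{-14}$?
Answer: $652$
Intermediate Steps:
$a = \frac{1}{7}$ ($a = \left(-2\right) \left(- \frac{1}{14}\right) = \frac{1}{7} \approx 0.14286$)
$v{\left(E \right)} = -2$ ($v{\left(E \right)} = -3 + 1 = -2$)
$v{\left(a \right)} \left(-476\right) - 300 = \left(-2\right) \left(-476\right) - 300 = 952 - 300 = 652$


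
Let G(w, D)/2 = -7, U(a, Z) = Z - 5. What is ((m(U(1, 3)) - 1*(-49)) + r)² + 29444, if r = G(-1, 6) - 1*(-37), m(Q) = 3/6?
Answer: 138801/4 ≈ 34700.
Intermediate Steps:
U(a, Z) = -5 + Z
m(Q) = ½ (m(Q) = 3*(⅙) = ½)
G(w, D) = -14 (G(w, D) = 2*(-7) = -14)
r = 23 (r = -14 - 1*(-37) = -14 + 37 = 23)
((m(U(1, 3)) - 1*(-49)) + r)² + 29444 = ((½ - 1*(-49)) + 23)² + 29444 = ((½ + 49) + 23)² + 29444 = (99/2 + 23)² + 29444 = (145/2)² + 29444 = 21025/4 + 29444 = 138801/4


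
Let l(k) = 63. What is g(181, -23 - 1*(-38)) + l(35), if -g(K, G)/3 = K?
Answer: -480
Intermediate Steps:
g(K, G) = -3*K
g(181, -23 - 1*(-38)) + l(35) = -3*181 + 63 = -543 + 63 = -480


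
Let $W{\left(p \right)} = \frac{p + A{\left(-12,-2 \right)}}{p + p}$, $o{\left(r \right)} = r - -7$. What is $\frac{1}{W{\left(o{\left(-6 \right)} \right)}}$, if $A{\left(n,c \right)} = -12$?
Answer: $- \frac{2}{11} \approx -0.18182$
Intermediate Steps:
$o{\left(r \right)} = 7 + r$ ($o{\left(r \right)} = r + 7 = 7 + r$)
$W{\left(p \right)} = \frac{-12 + p}{2 p}$ ($W{\left(p \right)} = \frac{p - 12}{p + p} = \frac{-12 + p}{2 p}$)
$\frac{1}{W{\left(o{\left(-6 \right)} \right)}} = \frac{1}{\frac{1}{2} \frac{1}{7 - 6} \left(-12 + \left(7 - 6\right)\right)} = \frac{1}{\frac{1}{2} \cdot 1^{-1} \left(-12 + 1\right)} = \frac{1}{\frac{1}{2} \cdot 1 \left(-11\right)} = \frac{1}{- \frac{11}{2}} = - \frac{2}{11}$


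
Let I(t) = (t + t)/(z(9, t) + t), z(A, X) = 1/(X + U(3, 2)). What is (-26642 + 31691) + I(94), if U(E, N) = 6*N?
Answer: 50333213/9965 ≈ 5051.0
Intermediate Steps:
z(A, X) = 1/(12 + X) (z(A, X) = 1/(X + 6*2) = 1/(X + 12) = 1/(12 + X))
I(t) = 2*t/(t + 1/(12 + t)) (I(t) = (t + t)/(1/(12 + t) + t) = (2*t)/(t + 1/(12 + t)) = 2*t/(t + 1/(12 + t)))
(-26642 + 31691) + I(94) = (-26642 + 31691) + 2*94*(12 + 94)/(1 + 94*(12 + 94)) = 5049 + 2*94*106/(1 + 94*106) = 5049 + 2*94*106/(1 + 9964) = 5049 + 2*94*106/9965 = 5049 + 2*94*(1/9965)*106 = 5049 + 19928/9965 = 50333213/9965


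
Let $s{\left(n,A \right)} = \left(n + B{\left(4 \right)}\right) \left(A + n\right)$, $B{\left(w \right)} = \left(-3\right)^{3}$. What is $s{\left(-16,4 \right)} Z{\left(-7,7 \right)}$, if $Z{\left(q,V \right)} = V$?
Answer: $3612$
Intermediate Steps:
$B{\left(w \right)} = -27$
$s{\left(n,A \right)} = \left(-27 + n\right) \left(A + n\right)$ ($s{\left(n,A \right)} = \left(n - 27\right) \left(A + n\right) = \left(-27 + n\right) \left(A + n\right)$)
$s{\left(-16,4 \right)} Z{\left(-7,7 \right)} = \left(\left(-16\right)^{2} - 108 - -432 + 4 \left(-16\right)\right) 7 = \left(256 - 108 + 432 - 64\right) 7 = 516 \cdot 7 = 3612$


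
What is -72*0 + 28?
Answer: 28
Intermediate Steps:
-72*0 + 28 = -24*0 + 28 = 0 + 28 = 28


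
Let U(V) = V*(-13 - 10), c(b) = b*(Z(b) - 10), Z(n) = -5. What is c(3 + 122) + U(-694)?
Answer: 14087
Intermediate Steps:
c(b) = -15*b (c(b) = b*(-5 - 10) = b*(-15) = -15*b)
U(V) = -23*V (U(V) = V*(-23) = -23*V)
c(3 + 122) + U(-694) = -15*(3 + 122) - 23*(-694) = -15*125 + 15962 = -1875 + 15962 = 14087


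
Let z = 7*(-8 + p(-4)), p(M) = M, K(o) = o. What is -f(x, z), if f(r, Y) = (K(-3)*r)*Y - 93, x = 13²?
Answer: -42495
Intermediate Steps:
x = 169
z = -84 (z = 7*(-8 - 4) = 7*(-12) = -84)
f(r, Y) = -93 - 3*Y*r (f(r, Y) = (-3*r)*Y - 93 = -3*Y*r - 93 = -93 - 3*Y*r)
-f(x, z) = -(-93 - 3*(-84)*169) = -(-93 + 42588) = -1*42495 = -42495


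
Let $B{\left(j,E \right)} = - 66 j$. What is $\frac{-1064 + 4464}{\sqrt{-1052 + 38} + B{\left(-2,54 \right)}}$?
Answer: $\frac{74800}{3073} - \frac{22100 i \sqrt{6}}{9219} \approx 24.341 - 5.872 i$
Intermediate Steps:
$B{\left(j,E \right)} = - 66 j$
$\frac{-1064 + 4464}{\sqrt{-1052 + 38} + B{\left(-2,54 \right)}} = \frac{-1064 + 4464}{\sqrt{-1052 + 38} - -132} = \frac{3400}{\sqrt{-1014} + 132} = \frac{3400}{13 i \sqrt{6} + 132} = \frac{3400}{132 + 13 i \sqrt{6}}$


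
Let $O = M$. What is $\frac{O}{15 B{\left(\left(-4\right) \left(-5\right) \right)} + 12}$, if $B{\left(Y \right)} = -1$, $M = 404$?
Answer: $- \frac{404}{3} \approx -134.67$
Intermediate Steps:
$O = 404$
$\frac{O}{15 B{\left(\left(-4\right) \left(-5\right) \right)} + 12} = \frac{404}{15 \left(-1\right) + 12} = \frac{404}{-15 + 12} = \frac{404}{-3} = 404 \left(- \frac{1}{3}\right) = - \frac{404}{3}$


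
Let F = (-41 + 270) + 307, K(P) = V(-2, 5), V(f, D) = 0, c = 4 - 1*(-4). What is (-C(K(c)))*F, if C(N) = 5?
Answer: -2680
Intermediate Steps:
c = 8 (c = 4 + 4 = 8)
K(P) = 0
F = 536 (F = 229 + 307 = 536)
(-C(K(c)))*F = -1*5*536 = -5*536 = -2680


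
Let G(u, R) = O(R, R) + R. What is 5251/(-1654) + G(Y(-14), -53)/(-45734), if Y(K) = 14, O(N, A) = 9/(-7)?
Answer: -840208059/264754126 ≈ -3.1735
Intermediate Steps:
O(N, A) = -9/7 (O(N, A) = 9*(-1/7) = -9/7)
G(u, R) = -9/7 + R
5251/(-1654) + G(Y(-14), -53)/(-45734) = 5251/(-1654) + (-9/7 - 53)/(-45734) = 5251*(-1/1654) - 380/7*(-1/45734) = -5251/1654 + 190/160069 = -840208059/264754126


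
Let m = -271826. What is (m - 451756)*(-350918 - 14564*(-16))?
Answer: 85305976308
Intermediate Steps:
(m - 451756)*(-350918 - 14564*(-16)) = (-271826 - 451756)*(-350918 - 14564*(-16)) = -723582*(-350918 + 233024) = -723582*(-117894) = 85305976308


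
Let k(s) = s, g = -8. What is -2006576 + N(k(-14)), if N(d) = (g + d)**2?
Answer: -2006092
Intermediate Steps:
N(d) = (-8 + d)**2
-2006576 + N(k(-14)) = -2006576 + (-8 - 14)**2 = -2006576 + (-22)**2 = -2006576 + 484 = -2006092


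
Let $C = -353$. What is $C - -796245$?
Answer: $795892$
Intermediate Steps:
$C - -796245 = -353 - -796245 = -353 + 796245 = 795892$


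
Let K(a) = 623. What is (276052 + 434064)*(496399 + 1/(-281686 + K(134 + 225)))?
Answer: 99074952666047776/281063 ≈ 3.5250e+11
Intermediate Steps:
(276052 + 434064)*(496399 + 1/(-281686 + K(134 + 225))) = (276052 + 434064)*(496399 + 1/(-281686 + 623)) = 710116*(496399 + 1/(-281063)) = 710116*(496399 - 1/281063) = 710116*(139519392136/281063) = 99074952666047776/281063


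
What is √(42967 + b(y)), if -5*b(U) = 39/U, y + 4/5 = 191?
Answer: √4317706742/317 ≈ 207.28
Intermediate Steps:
y = 951/5 (y = -⅘ + 191 = 951/5 ≈ 190.20)
b(U) = -39/(5*U)
√(42967 + b(y)) = √(42967 - 39/(5*951/5)) = √(42967 - 39/5*5/951) = √(42967 - 13/317) = √(13620526/317) = √4317706742/317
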